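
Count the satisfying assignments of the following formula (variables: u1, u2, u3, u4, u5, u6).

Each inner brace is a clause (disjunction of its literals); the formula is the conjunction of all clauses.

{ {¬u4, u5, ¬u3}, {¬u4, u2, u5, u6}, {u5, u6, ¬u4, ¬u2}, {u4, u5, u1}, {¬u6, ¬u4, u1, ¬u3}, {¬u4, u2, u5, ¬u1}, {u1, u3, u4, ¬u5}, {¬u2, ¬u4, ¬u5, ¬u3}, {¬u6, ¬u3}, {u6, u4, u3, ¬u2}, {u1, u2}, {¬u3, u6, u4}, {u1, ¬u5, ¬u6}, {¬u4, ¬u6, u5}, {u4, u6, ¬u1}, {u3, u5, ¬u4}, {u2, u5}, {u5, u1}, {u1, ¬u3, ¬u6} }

There are 2^6 = 64 truth assignments over (u1, u2, u3, u4, u5, u6).
Split on u1. With u1 = True, the clauses containing u1 are satisfied and ¬u1 drops from the rest; 8 of the 2^5 = 32 assignments to the other variables satisfy what remains.
With u1 = False, by the same count on the reduced clause set, 1 assignment works.
(One model: u1=F, u2=T, u3=F, u4=T, u5=T, u6=F.)
Total: 8 + 1 = 9.

9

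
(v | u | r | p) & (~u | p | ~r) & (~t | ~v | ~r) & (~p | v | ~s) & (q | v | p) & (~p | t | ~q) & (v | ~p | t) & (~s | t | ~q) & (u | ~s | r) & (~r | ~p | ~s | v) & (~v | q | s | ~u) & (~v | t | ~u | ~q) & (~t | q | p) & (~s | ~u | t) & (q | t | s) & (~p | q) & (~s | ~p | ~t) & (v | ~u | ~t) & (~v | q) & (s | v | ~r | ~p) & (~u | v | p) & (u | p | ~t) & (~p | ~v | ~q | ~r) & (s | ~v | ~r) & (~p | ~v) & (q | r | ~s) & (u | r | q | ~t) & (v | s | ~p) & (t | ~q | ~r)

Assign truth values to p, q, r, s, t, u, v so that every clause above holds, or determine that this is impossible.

Case p = 0:
Case u = 1:
From the singleton clause (~r), r = 0.
From the singleton clause (v), v = 1.
From the singleton clause (q), q = 1.
From the singleton clause (t), t = 1.
Every clause is now satisfied; s is unconstrained.

p ↦ 0,  q ↦ 1,  r ↦ 0,  s ↦ 0,  t ↦ 1,  u ↦ 1,  v ↦ 1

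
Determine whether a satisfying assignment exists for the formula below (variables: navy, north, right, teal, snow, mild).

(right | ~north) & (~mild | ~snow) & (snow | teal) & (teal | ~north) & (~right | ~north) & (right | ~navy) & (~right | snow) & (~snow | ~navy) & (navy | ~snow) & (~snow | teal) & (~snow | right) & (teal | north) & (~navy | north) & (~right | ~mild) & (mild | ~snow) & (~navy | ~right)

Branch on right: set right = 0.
Unit clause (~north) forces north = 0.
Unit clause (~navy) forces navy = 0.
Unit clause (~snow) forces snow = 0.
Unit clause (teal) forces teal = 1.
All clauses hold; mild can take either value.
A satisfying assignment: navy: 0, north: 0, right: 0, teal: 1, snow: 0, mild: 0.

Yes, satisfiable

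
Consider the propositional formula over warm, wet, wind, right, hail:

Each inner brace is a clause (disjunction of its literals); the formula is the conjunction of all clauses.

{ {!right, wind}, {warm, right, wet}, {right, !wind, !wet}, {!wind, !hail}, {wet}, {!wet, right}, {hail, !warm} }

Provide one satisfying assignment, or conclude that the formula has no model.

warm=false, wet=true, wind=true, right=true, hail=false

From the singleton clause (wet), wet = true.
From the singleton clause (right), right = true.
From the singleton clause (wind), wind = true.
From the singleton clause (!hail), hail = false.
From the singleton clause (!warm), warm = false.
This assignment satisfies each clause.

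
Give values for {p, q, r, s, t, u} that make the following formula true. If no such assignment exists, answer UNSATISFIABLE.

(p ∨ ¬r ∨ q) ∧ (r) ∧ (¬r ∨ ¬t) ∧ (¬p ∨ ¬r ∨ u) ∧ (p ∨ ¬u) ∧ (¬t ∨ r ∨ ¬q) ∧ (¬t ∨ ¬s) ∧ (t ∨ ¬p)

Unit clause (r) forces r = True.
Unit clause (¬t) forces t = False.
Unit clause (¬p) forces p = False.
Unit clause (q) forces q = True.
Unit clause (¬u) forces u = False.
All clauses hold; s can take either value.

p ↦ False; q ↦ True; r ↦ True; s ↦ False; t ↦ False; u ↦ False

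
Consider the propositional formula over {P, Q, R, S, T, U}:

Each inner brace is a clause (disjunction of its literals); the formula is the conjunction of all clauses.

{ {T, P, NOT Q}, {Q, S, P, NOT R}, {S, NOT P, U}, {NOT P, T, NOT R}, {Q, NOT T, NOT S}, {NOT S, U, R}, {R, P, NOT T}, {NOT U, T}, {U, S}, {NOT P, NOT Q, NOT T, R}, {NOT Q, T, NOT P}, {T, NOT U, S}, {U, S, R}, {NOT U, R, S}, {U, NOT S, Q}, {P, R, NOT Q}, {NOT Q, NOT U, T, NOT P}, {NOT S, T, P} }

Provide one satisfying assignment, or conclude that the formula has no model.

P ↦ true, Q ↦ true, R ↦ true, S ↦ true, T ↦ true, U ↦ true

Case U = true:
(T) alone gives T = true.
Case Q = true:
Case R = true:
All clauses hold; P, S can take either value.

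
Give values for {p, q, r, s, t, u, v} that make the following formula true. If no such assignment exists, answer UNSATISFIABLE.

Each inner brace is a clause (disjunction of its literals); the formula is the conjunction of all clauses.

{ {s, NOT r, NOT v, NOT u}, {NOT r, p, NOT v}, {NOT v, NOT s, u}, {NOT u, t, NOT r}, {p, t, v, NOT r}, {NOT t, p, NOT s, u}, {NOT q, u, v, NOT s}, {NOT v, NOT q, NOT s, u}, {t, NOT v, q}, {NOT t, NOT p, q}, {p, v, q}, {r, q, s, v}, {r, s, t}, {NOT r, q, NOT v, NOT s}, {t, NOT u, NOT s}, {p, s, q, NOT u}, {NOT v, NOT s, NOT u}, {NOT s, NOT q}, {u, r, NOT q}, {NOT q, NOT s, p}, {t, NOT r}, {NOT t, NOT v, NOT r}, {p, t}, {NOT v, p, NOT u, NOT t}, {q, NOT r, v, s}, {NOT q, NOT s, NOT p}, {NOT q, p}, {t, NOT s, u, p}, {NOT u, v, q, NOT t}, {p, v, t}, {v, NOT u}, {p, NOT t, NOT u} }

Branch on s: set s = false.
Branch on r: set r = false.
From the singleton clause (t), t = true.
Branch on p: set p = true.
From the singleton clause (q), q = true.
From the singleton clause (u), u = true.
From the singleton clause (v), v = true.
All clauses are satisfied.

p=true, q=true, r=false, s=false, t=true, u=true, v=true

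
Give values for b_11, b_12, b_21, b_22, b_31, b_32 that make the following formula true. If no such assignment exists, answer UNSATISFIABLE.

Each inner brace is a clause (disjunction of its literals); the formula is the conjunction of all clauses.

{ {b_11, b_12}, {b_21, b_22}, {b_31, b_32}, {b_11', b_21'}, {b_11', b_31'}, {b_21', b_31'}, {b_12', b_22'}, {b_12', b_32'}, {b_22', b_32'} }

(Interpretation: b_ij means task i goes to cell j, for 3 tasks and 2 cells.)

Branch on b_11: set b_11 = 1.
(b_21') alone gives b_21 = 0.
(b_22) alone gives b_22 = 1.
(b_31') alone gives b_31 = 0.
(b_32) alone gives b_32 = 1.
That conflicts with the unit clause (b_32').
Undo b_11 and try b_11 = 0.
(b_12) alone gives b_12 = 1.
(b_22') alone gives b_22 = 0.
(b_21) alone gives b_21 = 1.
(b_31') alone gives b_31 = 0.
(b_32) alone gives b_32 = 1.
That conflicts with the unit clause (b_32').
Neither b_11 = 1 nor b_11 = 0 works.

UNSATISFIABLE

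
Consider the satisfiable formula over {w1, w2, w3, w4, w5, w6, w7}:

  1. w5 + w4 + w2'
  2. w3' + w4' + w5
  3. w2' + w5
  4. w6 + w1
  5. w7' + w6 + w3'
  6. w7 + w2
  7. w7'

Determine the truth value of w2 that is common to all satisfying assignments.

Suppose w2 = 0.
(w7) alone gives w7 = 1.
That conflicts with the unit clause (w7').
So every satisfying assignment has w2 = True.

True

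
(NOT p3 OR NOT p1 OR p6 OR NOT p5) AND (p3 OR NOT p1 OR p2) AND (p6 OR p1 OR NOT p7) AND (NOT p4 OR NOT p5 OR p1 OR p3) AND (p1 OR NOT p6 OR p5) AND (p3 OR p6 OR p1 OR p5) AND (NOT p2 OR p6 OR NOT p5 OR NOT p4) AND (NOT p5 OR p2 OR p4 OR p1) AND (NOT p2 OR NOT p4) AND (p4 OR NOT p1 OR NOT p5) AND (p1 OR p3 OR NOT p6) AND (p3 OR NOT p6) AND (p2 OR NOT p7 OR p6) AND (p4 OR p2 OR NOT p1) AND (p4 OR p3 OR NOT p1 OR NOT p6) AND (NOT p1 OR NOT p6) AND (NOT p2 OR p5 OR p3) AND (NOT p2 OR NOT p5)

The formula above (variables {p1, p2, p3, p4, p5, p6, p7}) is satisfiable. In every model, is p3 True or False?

Suppose p3 = false.
From the singleton clause (NOT p6), p6 = false.
Suppose p1 = false.
From the singleton clause (NOT p7), p7 = false.
From the singleton clause (p5), p5 = true.
From the singleton clause (NOT p4), p4 = false.
From the singleton clause (p2), p2 = true.
But (NOT p2) is also a unit clause — contradiction.
That branch fails; take p1 = true instead.
From the singleton clause (p2), p2 = true.
From the singleton clause (NOT p4), p4 = false.
From the singleton clause (NOT p5), p5 = false.
But (p5) is also a unit clause — contradiction.
Neither p1 = true nor p1 = false works.
So every satisfying assignment has p3 = True.

True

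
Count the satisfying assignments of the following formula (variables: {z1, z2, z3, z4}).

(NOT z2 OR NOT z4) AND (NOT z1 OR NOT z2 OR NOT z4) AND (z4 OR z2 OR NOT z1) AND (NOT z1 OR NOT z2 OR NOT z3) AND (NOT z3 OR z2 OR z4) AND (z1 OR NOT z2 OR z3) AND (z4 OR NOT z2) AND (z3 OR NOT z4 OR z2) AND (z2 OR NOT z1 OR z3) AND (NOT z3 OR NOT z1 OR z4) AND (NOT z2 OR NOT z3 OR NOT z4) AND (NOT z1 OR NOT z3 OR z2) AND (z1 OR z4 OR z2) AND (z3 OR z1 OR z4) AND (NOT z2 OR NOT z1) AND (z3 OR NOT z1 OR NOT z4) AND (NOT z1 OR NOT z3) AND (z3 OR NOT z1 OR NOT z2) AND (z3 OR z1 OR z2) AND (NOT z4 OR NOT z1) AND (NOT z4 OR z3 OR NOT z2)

There are 2^4 = 16 truth assignments over (z1, z2, z3, z4).
Check each against the 21 clauses (columns in the order z1, z2, z3, z4):
  F F F F  ✗ fails (z1 OR z4 OR z2)
  F F F T  ✗ fails (z3 OR NOT z4 OR z2)
  F F T F  ✗ fails (NOT z3 OR z2 OR z4)
  F F T T  ✓ satisfies all
  F T F F  ✗ fails (z1 OR NOT z2 OR z3)
  F T F T  ✗ fails (NOT z2 OR NOT z4)
  F T T F  ✗ fails (z4 OR NOT z2)
  F T T T  ✗ fails (NOT z2 OR NOT z4)
  T F F F  ✗ fails (z4 OR z2 OR NOT z1)
  T F F T  ✗ fails (z3 OR NOT z4 OR z2)
  T F T F  ✗ fails (z4 OR z2 OR NOT z1)
  T F T T  ✗ fails (NOT z1 OR NOT z3 OR z2)
  T T F F  ✗ fails (z4 OR NOT z2)
  T T F T  ✗ fails (NOT z2 OR NOT z4)
  T T T F  ✗ fails (NOT z1 OR NOT z2 OR NOT z3)
  T T T T  ✗ fails (NOT z2 OR NOT z4)
1 of the 16 rows is a model.

1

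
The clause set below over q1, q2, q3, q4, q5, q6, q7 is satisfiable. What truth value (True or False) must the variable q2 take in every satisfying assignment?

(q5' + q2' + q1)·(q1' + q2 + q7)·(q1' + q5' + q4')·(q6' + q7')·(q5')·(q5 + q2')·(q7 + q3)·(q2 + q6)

Suppose q2 = 1.
From the singleton clause (q5'), q5 = 0.
That conflicts with the unit clause (q5).
So every satisfying assignment has q2 = False.

False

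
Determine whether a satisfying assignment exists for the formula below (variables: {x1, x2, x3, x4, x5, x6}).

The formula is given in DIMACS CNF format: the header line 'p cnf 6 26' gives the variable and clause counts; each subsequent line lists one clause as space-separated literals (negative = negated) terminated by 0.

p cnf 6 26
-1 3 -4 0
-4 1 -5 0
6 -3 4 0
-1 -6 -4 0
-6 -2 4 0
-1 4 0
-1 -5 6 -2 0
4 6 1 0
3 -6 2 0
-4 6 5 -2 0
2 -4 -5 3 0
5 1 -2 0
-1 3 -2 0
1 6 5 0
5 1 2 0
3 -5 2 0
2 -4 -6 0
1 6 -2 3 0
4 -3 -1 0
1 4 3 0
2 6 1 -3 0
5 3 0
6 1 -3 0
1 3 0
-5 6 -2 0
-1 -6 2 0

Suppose x1 = True.
Unit clause (x4) forces x4 = True.
Unit clause (x3) forces x3 = True.
Unit clause (¬x6) forces x6 = False.
Suppose x5 = False.
Unit clause (¬x2) forces x2 = False.
All clauses are satisfied.
A satisfying assignment: x1=True,  x2=False,  x3=True,  x4=True,  x5=False,  x6=False.

Yes, satisfiable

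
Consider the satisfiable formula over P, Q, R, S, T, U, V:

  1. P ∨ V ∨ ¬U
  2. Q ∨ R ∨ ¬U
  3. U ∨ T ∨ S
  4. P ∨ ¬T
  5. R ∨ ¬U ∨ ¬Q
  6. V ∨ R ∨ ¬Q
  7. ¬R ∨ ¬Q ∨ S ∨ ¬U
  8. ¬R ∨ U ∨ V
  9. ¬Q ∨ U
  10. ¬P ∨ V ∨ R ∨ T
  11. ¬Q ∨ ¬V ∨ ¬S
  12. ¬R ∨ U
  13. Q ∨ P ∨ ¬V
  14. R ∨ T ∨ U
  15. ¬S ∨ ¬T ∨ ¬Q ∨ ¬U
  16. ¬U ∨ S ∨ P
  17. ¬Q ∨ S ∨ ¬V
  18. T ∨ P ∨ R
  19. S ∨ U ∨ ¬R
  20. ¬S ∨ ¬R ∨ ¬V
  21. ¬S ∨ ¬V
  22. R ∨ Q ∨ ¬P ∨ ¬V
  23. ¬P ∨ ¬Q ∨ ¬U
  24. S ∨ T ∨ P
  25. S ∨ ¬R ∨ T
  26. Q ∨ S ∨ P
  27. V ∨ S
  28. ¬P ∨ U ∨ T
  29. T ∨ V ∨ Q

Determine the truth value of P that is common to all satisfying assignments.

True

Suppose P = False.
From the singleton clause (¬T), T = False.
From the singleton clause (R), R = True.
From the singleton clause (U), U = True.
From the singleton clause (V), V = True.
From the singleton clause (Q), Q = True.
From the singleton clause (S), S = True.
That conflicts with the unit clause (¬S).
So every satisfying assignment has P = True.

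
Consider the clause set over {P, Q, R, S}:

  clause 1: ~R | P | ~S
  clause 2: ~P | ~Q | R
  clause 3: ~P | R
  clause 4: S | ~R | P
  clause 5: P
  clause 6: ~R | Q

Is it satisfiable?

Unit clause (P) forces P = 1.
Unit clause (R) forces R = 1.
Unit clause (Q) forces Q = 1.
Every clause is now satisfied; S is unconstrained.
A satisfying assignment: P: 1; Q: 1; R: 1; S: 0.

Yes, satisfiable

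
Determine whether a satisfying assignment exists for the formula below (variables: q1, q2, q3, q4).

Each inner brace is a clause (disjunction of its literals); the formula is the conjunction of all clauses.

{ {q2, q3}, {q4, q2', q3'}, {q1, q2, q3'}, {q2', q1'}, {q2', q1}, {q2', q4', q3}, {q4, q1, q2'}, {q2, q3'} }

Case q2 = 1:
The clause (q1') is unit, so q1 = 0.
That conflicts with the unit clause (q1).
Backtrack on q2: now try q2 = 0.
The clause (q3) is unit, so q3 = 1.
That conflicts with the unit clause (q3').
Both values of q2 lead to a conflict.
No assignment satisfies every clause.

No, unsatisfiable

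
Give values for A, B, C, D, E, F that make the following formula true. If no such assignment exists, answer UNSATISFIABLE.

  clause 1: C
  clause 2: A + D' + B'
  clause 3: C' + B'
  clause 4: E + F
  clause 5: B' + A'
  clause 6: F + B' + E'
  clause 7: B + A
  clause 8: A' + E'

A=1; B=0; C=1; D=0; E=0; F=1

Unit clause (C) forces C = 1.
Unit clause (B') forces B = 0.
Unit clause (A) forces A = 1.
Unit clause (E') forces E = 0.
Unit clause (F) forces F = 1.
All clauses hold; D can take either value.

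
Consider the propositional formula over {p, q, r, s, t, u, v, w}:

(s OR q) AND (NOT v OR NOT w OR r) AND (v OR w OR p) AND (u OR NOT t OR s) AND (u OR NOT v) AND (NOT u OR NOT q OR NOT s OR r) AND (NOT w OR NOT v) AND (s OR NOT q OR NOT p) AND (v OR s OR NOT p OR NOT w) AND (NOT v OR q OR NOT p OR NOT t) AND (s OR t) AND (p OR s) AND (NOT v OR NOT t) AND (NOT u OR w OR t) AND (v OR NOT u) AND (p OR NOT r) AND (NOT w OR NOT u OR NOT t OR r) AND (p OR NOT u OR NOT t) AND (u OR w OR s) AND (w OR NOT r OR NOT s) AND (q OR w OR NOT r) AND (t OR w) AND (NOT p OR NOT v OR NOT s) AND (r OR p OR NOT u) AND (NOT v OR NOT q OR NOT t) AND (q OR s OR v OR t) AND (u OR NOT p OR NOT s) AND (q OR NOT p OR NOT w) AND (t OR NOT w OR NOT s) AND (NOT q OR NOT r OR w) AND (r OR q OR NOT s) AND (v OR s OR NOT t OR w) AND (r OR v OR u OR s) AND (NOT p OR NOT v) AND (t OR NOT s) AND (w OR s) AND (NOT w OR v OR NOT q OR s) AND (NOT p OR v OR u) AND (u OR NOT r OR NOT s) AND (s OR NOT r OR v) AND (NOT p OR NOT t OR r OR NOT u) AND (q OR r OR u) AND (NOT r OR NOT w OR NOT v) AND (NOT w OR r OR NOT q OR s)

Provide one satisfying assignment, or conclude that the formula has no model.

Branch on s: set s = true.
From the singleton clause (t), t = true.
From the singleton clause (NOT v), v = false.
From the singleton clause (NOT u), u = false.
From the singleton clause (NOT p), p = false.
From the singleton clause (w), w = true.
From the singleton clause (NOT r), r = false.
From the singleton clause (q), q = true.
Every clause now holds.

p=false,  q=true,  r=false,  s=true,  t=true,  u=false,  v=false,  w=true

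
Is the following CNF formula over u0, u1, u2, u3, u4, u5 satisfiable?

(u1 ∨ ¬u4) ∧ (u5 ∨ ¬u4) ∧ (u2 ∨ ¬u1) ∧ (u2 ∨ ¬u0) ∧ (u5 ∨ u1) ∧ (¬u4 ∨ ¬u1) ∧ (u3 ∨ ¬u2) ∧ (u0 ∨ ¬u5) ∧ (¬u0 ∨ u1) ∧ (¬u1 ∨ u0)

Satisfiable

Suppose u1 = True.
The clause (u2) is unit, so u2 = True.
The clause (¬u4) is unit, so u4 = False.
The clause (u3) is unit, so u3 = True.
The clause (u0) is unit, so u0 = True.
All clauses hold; u5 can take either value.
A satisfying assignment: u0 ↦ True,  u1 ↦ True,  u2 ↦ True,  u3 ↦ True,  u4 ↦ False,  u5 ↦ False.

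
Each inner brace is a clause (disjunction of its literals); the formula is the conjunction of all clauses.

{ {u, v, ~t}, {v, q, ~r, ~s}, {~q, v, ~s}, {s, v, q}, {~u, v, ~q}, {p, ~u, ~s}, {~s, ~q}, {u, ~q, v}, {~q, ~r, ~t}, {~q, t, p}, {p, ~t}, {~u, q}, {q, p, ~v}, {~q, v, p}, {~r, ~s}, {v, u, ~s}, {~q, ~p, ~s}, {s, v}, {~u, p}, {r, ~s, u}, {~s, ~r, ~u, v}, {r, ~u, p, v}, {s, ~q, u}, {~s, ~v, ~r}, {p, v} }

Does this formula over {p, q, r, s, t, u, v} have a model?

Case s = 0:
Unit clause (v) forces v = 1.
Case p = 1:
Case u = 0:
Unit clause (~q) forces q = 0.
All clauses hold; r, t can take either value.
A satisfying assignment: p: 1, q: 0, r: 1, s: 0, t: 1, u: 0, v: 1.

Yes, satisfiable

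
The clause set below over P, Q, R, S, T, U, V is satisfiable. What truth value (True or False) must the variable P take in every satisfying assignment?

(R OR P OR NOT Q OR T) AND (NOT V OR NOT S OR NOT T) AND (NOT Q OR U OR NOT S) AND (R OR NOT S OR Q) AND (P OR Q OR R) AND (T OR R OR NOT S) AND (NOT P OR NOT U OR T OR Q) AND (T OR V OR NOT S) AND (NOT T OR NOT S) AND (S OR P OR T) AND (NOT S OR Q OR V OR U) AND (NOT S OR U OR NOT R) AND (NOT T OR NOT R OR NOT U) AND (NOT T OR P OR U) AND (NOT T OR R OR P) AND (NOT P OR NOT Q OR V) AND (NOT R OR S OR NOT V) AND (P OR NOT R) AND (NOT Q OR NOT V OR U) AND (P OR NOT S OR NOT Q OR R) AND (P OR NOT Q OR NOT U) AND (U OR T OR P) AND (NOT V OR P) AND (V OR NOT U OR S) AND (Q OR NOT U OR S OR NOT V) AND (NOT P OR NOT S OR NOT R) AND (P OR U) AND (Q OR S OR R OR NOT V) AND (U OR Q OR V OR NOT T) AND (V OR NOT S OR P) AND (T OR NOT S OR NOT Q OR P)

Suppose P = false.
From the singleton clause (NOT R), R = false.
From the singleton clause (Q), Q = true.
From the singleton clause (T), T = true.
Now (NOT T) is unsatisfied and unit — conflict.
So every satisfying assignment has P = True.

True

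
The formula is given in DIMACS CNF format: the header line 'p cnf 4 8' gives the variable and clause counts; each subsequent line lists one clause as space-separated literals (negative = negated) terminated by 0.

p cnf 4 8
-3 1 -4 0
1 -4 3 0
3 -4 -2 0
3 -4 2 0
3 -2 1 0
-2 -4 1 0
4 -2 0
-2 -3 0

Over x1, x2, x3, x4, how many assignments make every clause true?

5

There are 2^4 = 16 truth assignments over (x1, x2, x3, x4).
Check each against the 8 clauses (columns in the order x1, x2, x3, x4):
  F F F F  ✓ satisfies all
  F F F T  ✗ fails (x1 ∨ ¬x4 ∨ x3)
  F F T F  ✓ satisfies all
  F F T T  ✗ fails (¬x3 ∨ x1 ∨ ¬x4)
  F T F F  ✗ fails (x3 ∨ ¬x2 ∨ x1)
  F T F T  ✗ fails (x1 ∨ ¬x4 ∨ x3)
  F T T F  ✗ fails (x4 ∨ ¬x2)
  F T T T  ✗ fails (¬x3 ∨ x1 ∨ ¬x4)
  T F F F  ✓ satisfies all
  T F F T  ✗ fails (x3 ∨ ¬x4 ∨ x2)
  T F T F  ✓ satisfies all
  T F T T  ✓ satisfies all
  T T F F  ✗ fails (x4 ∨ ¬x2)
  T T F T  ✗ fails (x3 ∨ ¬x4 ∨ ¬x2)
  T T T F  ✗ fails (x4 ∨ ¬x2)
  T T T T  ✗ fails (¬x2 ∨ ¬x3)
5 of the 16 rows are models.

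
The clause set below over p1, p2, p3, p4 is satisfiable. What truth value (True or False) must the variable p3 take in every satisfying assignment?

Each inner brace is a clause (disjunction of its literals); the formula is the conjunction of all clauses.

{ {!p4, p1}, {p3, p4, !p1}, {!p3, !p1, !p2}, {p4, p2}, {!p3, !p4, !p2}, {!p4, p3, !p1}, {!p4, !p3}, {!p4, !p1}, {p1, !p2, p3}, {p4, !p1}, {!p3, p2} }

Suppose p3 = false.
Branch on p4: set p4 = false.
Unit clause (!p1) forces p1 = false.
Unit clause (p2) forces p2 = true.
But (!p2) is also a unit clause — contradiction.
That branch fails; take p4 = true instead.
Unit clause (p1) forces p1 = true.
But (!p1) is also a unit clause — contradiction.
Both values of p4 lead to a conflict.
So every satisfying assignment has p3 = True.

True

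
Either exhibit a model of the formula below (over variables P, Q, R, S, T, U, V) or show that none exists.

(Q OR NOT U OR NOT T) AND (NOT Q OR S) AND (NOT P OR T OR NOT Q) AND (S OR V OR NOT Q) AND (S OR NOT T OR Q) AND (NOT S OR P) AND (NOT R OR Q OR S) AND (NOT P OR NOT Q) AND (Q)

From the singleton clause (Q), Q = true.
From the singleton clause (S), S = true.
From the singleton clause (P), P = true.
That conflicts with the unit clause (NOT P).

UNSATISFIABLE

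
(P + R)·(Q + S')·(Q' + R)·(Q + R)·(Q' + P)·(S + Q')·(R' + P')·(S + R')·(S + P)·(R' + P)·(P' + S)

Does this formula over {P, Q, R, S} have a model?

No

Suppose P = 1.
From the singleton clause (R'), R = 0.
From the singleton clause (Q'), Q = 0.
But (Q) is also a unit clause — contradiction.
Undo P and try P = 0.
From the singleton clause (R), R = 1.
But (R') is also a unit clause — contradiction.
Both values of P lead to a conflict.
No assignment satisfies every clause.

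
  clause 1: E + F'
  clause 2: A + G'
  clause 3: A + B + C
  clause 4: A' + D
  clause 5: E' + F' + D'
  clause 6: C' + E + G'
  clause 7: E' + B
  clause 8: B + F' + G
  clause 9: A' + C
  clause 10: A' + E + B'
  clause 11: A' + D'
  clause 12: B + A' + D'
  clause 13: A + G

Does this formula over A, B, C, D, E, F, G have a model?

Branch on E: set E = 1.
The clause (B) is unit, so B = 1.
Branch on A: set A = 1.
The clause (D) is unit, so D = 1.
That conflicts with the unit clause (D').
That branch fails; take A = 0 instead.
The clause (G') is unit, so G = 0.
That conflicts with the unit clause (G).
Neither A = 1 nor A = 0 works.
That branch fails; take E = 0 instead.
The clause (F') is unit, so F = 0.
Branch on A: set A = 1.
The clause (D) is unit, so D = 1.
That conflicts with the unit clause (D').
That branch fails; take A = 0 instead.
The clause (G') is unit, so G = 0.
That conflicts with the unit clause (G).
Neither A = 1 nor A = 0 works.
Neither E = 1 nor E = 0 works.
No assignment satisfies every clause.

No, unsatisfiable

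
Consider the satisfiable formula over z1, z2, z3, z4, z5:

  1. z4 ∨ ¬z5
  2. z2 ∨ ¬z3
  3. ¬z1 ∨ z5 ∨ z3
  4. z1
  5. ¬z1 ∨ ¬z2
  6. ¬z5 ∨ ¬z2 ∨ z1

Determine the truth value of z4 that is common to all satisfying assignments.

True

Suppose z4 = False.
The clause (¬z5) is unit, so z5 = False.
The clause (z1) is unit, so z1 = True.
The clause (z3) is unit, so z3 = True.
The clause (z2) is unit, so z2 = True.
That conflicts with the unit clause (¬z2).
So every satisfying assignment has z4 = True.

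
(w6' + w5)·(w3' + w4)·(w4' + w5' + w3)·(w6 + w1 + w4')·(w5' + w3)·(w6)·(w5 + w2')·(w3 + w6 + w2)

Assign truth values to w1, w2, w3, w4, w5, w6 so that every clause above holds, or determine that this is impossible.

From the singleton clause (w6), w6 = 1.
From the singleton clause (w5), w5 = 1.
From the singleton clause (w3), w3 = 1.
From the singleton clause (w4), w4 = 1.
No clause remains; w1, w2 are free.

w1 ↦ 1, w2 ↦ 0, w3 ↦ 1, w4 ↦ 1, w5 ↦ 1, w6 ↦ 1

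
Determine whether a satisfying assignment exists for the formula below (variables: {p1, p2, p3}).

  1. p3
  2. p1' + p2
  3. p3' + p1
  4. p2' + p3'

Unit clause (p3) forces p3 = 1.
Unit clause (p1) forces p1 = 1.
Unit clause (p2) forces p2 = 1.
But (p2') is also a unit clause — contradiction.
No assignment satisfies every clause.

No, unsatisfiable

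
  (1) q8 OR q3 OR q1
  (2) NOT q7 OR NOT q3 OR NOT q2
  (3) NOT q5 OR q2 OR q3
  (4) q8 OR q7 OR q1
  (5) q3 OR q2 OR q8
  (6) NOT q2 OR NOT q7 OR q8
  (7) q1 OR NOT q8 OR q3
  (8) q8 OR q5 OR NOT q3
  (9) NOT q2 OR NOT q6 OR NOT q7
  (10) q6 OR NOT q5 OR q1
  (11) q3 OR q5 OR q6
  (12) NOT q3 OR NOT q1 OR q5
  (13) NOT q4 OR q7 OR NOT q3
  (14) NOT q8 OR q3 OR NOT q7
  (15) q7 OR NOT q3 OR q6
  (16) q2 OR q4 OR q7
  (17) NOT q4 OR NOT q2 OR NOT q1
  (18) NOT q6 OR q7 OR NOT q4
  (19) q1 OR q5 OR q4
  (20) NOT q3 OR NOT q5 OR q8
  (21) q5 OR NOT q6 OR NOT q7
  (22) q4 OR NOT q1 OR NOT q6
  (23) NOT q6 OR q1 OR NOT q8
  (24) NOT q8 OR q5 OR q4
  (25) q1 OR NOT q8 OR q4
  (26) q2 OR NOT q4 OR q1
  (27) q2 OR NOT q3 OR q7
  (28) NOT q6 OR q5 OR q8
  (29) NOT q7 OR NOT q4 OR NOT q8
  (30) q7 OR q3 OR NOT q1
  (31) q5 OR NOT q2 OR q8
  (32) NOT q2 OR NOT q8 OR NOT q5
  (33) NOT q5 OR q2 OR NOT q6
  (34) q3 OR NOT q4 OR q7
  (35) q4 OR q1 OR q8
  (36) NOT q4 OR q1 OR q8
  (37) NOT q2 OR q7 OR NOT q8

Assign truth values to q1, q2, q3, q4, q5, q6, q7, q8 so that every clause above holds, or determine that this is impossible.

Case q8 = true:
Case q1 = true:
Case q3 = true:
(q5) alone gives q5 = true.
(NOT q2) alone gives q2 = false.
(q7) alone gives q7 = true.
(NOT q4) alone gives q4 = false.
(NOT q6) alone gives q6 = false.
Every clause now holds.

q1=true, q2=false, q3=true, q4=false, q5=true, q6=false, q7=true, q8=true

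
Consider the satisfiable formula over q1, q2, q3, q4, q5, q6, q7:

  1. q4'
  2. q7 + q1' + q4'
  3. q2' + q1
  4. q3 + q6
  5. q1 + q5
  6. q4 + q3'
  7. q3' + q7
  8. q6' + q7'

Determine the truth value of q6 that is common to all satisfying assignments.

True

Suppose q6 = 0.
From the singleton clause (q4'), q4 = 0.
From the singleton clause (q3), q3 = 1.
That conflicts with the unit clause (q3').
So every satisfying assignment has q6 = True.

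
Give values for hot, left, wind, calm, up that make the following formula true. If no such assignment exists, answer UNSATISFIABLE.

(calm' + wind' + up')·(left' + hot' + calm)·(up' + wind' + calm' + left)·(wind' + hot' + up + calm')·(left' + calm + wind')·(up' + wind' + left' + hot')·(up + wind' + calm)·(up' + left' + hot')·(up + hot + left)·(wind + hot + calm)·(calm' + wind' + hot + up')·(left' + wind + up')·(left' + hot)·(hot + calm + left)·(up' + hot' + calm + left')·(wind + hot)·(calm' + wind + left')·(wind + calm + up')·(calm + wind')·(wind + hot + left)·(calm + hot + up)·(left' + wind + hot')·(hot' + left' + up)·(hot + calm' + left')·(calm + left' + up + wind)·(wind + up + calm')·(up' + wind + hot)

Case left = 0:
Case up = 1:
Case calm = 1:
Unit clause (wind') forces wind = 0.
Unit clause (hot) forces hot = 1.
Every clause now holds.

hot=1, left=0, wind=0, calm=1, up=1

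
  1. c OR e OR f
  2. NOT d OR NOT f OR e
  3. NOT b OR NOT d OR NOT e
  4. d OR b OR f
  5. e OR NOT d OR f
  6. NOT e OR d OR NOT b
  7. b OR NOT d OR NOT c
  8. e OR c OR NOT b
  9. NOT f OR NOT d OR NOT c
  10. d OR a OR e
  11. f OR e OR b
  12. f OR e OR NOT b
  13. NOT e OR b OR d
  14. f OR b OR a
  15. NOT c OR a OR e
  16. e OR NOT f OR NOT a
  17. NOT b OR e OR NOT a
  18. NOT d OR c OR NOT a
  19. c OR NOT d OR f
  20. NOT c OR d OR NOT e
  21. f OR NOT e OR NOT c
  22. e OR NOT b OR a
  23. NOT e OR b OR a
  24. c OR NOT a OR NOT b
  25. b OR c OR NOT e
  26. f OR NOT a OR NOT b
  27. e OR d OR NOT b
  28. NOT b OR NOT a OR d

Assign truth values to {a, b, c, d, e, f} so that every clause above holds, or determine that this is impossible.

UNSATISFIABLE

Try c = true.
Try b = true.
Try d = false.
Unit clause (NOT e) forces e = false.
That conflicts with the unit clause (e).
Backtrack on d: now try d = true.
Unit clause (NOT e) forces e = false.
Unit clause (NOT f) forces f = false.
That conflicts with the unit clause (f).
Either choice for d ends in contradiction.
Backtrack on b: now try b = false.
Unit clause (NOT d) forces d = false.
Unit clause (f) forces f = true.
Unit clause (NOT e) forces e = false.
Unit clause (a) forces a = true.
That conflicts with the unit clause (NOT a).
Either choice for b ends in contradiction.
Backtrack on c: now try c = false.
Try e = true.
Unit clause (b) forces b = true.
Unit clause (NOT d) forces d = false.
That conflicts with the unit clause (d).
Backtrack on e: now try e = false.
Unit clause (f) forces f = true.
Unit clause (NOT d) forces d = false.
Unit clause (NOT b) forces b = false.
Unit clause (a) forces a = true.
That conflicts with the unit clause (NOT a).
Either choice for e ends in contradiction.
Either choice for c ends in contradiction.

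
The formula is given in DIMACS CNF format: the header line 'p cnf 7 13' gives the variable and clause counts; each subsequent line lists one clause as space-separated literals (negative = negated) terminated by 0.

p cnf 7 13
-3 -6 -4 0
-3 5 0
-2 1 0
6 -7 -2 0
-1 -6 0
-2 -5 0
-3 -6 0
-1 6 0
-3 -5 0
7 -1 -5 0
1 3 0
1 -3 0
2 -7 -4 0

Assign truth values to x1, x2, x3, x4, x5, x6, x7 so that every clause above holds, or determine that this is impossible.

UNSATISFIABLE

Try x3 = False.
From the singleton clause (x1), x1 = True.
From the singleton clause (¬x6), x6 = False.
But (x6) is also a unit clause — contradiction.
So x3 must be the other value — set x3 = True.
From the singleton clause (x5), x5 = True.
But (¬x5) is also a unit clause — contradiction.
Both values of x3 lead to a conflict.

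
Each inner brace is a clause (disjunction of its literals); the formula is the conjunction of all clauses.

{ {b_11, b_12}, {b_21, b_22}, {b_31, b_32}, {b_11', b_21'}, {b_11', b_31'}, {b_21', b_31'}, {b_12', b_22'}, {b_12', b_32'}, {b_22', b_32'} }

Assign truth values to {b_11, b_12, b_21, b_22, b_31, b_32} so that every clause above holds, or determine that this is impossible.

UNSATISFIABLE

Case b_11 = 1:
The clause (b_21') is unit, so b_21 = 0.
The clause (b_22) is unit, so b_22 = 1.
The clause (b_31') is unit, so b_31 = 0.
The clause (b_32) is unit, so b_32 = 1.
That conflicts with the unit clause (b_32').
Undo b_11 and try b_11 = 0.
The clause (b_12) is unit, so b_12 = 1.
The clause (b_22') is unit, so b_22 = 0.
The clause (b_21) is unit, so b_21 = 1.
The clause (b_31') is unit, so b_31 = 0.
The clause (b_32) is unit, so b_32 = 1.
That conflicts with the unit clause (b_32').
Neither b_11 = 1 nor b_11 = 0 works.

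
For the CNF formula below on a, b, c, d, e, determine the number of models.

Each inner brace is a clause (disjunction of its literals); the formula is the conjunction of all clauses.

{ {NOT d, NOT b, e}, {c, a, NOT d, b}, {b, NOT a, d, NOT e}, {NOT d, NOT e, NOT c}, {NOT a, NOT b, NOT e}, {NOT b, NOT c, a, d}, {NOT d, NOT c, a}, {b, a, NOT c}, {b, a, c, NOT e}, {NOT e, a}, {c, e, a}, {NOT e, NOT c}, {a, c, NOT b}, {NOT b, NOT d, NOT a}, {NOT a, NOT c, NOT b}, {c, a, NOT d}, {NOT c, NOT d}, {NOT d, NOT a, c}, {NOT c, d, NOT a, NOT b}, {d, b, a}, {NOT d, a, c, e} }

3

There are 2^5 = 32 truth assignments over (a, b, c, d, e).
Split on c. With c = true, the clauses containing c are satisfied and NOT c drops from the rest; 1 of the 2^4 = 16 assignments to the other variables satisfy what remains.
With c = false, by the same count on the reduced clause set, 2 assignments work.
Total: 1 + 2 = 3.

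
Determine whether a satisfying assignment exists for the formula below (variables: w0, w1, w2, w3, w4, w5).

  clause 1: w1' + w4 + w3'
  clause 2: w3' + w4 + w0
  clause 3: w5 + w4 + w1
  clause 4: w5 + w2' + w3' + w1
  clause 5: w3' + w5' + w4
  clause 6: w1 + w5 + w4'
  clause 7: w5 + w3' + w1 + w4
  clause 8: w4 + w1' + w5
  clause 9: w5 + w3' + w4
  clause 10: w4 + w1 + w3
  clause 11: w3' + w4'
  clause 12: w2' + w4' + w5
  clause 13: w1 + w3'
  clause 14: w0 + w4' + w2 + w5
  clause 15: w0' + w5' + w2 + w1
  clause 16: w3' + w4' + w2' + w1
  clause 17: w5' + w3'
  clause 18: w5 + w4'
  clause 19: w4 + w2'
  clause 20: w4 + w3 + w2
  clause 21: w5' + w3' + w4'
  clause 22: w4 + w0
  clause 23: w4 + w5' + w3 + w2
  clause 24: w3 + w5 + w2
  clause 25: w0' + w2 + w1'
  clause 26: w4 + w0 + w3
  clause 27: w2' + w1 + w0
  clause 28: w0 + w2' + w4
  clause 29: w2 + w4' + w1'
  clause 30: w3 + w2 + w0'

Satisfiable

Suppose w3 = 0.
Suppose w4 = 1.
The clause (w5) is unit, so w5 = 1.
Suppose w2 = 1.
Suppose w1 = 1.
Every clause is now satisfied; w0 is unconstrained.
A satisfying assignment: w0: 0,  w1: 1,  w2: 1,  w3: 0,  w4: 1,  w5: 1.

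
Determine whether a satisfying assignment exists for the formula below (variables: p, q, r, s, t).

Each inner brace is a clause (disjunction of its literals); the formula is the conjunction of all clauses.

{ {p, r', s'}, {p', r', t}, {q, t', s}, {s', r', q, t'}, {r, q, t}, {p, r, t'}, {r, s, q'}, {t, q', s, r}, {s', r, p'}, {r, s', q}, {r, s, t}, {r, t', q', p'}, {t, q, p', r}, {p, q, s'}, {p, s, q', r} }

Branch on p: set p = 0.
Branch on r: set r = 0.
Unit clause (t') forces t = 0.
Unit clause (q) forces q = 1.
Unit clause (s) forces s = 1.
All clauses are satisfied.
A satisfying assignment: p=0; q=1; r=0; s=1; t=0.

Satisfiable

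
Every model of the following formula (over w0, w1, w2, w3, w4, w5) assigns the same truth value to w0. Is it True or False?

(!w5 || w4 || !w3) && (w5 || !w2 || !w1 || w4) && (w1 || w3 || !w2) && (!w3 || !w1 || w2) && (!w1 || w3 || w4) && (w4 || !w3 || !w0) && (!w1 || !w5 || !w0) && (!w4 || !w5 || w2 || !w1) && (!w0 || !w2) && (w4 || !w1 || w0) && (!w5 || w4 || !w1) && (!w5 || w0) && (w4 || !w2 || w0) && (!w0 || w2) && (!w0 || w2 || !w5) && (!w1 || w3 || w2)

False

Suppose w0 = true.
From the singleton clause (!w2), w2 = false.
That conflicts with the unit clause (w2).
So every satisfying assignment has w0 = False.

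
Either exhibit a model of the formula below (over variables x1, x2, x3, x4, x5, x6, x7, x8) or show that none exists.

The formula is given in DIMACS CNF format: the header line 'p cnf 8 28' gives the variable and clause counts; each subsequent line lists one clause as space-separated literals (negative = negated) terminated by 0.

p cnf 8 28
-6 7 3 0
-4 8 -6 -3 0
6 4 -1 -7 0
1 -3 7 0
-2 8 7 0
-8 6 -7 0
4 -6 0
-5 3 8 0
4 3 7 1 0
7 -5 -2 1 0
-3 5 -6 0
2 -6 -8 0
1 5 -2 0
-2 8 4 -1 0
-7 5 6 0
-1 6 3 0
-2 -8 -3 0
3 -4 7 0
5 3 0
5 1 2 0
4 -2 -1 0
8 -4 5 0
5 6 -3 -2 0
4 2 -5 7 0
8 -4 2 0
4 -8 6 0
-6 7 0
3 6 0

Suppose x4 = True.
Suppose x3 = True.
Suppose x8 = True.
Unit clause (¬x2) forces x2 = False.
Unit clause (¬x6) forces x6 = False.
Unit clause (¬x7) forces x7 = False.
Unit clause (x1) forces x1 = True.
No clause remains; x5 is free.

x1: True, x2: False, x3: True, x4: True, x5: True, x6: False, x7: False, x8: True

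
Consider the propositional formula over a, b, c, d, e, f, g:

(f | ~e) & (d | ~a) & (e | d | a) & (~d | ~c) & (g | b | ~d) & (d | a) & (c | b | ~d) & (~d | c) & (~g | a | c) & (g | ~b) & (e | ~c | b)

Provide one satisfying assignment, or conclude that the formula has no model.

UNSATISFIABLE

Suppose f = 1.
Suppose d = 1.
The clause (~c) is unit, so c = 0.
That conflicts with the unit clause (c).
Undo d and try d = 0.
The clause (~a) is unit, so a = 0.
That conflicts with the unit clause (a).
Neither d = 1 nor d = 0 works.
Undo f and try f = 0.
The clause (~e) is unit, so e = 0.
Suppose d = 1.
The clause (~c) is unit, so c = 0.
That conflicts with the unit clause (c).
Undo d and try d = 0.
The clause (~a) is unit, so a = 0.
That conflicts with the unit clause (a).
Neither d = 1 nor d = 0 works.
Neither f = 1 nor f = 0 works.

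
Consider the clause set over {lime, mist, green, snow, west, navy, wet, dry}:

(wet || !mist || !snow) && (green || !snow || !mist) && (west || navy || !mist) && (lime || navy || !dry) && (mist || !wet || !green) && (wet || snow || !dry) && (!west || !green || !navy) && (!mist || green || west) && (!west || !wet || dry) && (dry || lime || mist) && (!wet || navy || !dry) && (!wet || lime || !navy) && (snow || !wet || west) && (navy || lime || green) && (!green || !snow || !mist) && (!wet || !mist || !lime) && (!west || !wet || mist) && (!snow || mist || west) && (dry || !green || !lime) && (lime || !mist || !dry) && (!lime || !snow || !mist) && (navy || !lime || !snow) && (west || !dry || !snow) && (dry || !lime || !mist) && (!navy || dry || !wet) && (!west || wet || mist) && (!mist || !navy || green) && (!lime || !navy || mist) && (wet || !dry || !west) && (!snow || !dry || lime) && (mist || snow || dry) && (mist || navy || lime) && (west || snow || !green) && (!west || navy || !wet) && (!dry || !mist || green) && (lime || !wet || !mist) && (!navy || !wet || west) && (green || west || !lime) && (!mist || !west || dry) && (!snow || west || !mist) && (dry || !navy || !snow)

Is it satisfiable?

Suppose wet = true.
Suppose mist = true.
From the singleton clause (!lime), lime = false.
But (lime) is also a unit clause — contradiction.
That branch fails; take mist = false instead.
From the singleton clause (!green), green = false.
From the singleton clause (!west), west = false.
From the singleton clause (snow), snow = true.
But (!snow) is also a unit clause — contradiction.
Both values of mist lead to a conflict.
That branch fails; take wet = false instead.
Suppose mist = false.
From the singleton clause (!west), west = false.
From the singleton clause (!snow), snow = false.
From the singleton clause (!dry), dry = false.
But (dry) is also a unit clause — contradiction.
That branch fails; take mist = true instead.
From the singleton clause (!snow), snow = false.
From the singleton clause (!dry), dry = false.
From the singleton clause (!lime), lime = false.
From the singleton clause (!west), west = false.
From the singleton clause (navy), navy = true.
From the singleton clause (green), green = true.
But (!green) is also a unit clause — contradiction.
Both values of mist lead to a conflict.
Both values of wet lead to a conflict.
No assignment satisfies every clause.

Unsatisfiable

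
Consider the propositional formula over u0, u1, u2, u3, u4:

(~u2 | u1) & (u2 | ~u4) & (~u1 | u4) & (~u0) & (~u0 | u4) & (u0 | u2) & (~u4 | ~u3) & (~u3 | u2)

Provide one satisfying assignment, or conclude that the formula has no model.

u0=0; u1=1; u2=1; u3=0; u4=1

The clause (~u0) is unit, so u0 = 0.
The clause (u2) is unit, so u2 = 1.
The clause (u1) is unit, so u1 = 1.
The clause (u4) is unit, so u4 = 1.
The clause (~u3) is unit, so u3 = 0.
All clauses are satisfied.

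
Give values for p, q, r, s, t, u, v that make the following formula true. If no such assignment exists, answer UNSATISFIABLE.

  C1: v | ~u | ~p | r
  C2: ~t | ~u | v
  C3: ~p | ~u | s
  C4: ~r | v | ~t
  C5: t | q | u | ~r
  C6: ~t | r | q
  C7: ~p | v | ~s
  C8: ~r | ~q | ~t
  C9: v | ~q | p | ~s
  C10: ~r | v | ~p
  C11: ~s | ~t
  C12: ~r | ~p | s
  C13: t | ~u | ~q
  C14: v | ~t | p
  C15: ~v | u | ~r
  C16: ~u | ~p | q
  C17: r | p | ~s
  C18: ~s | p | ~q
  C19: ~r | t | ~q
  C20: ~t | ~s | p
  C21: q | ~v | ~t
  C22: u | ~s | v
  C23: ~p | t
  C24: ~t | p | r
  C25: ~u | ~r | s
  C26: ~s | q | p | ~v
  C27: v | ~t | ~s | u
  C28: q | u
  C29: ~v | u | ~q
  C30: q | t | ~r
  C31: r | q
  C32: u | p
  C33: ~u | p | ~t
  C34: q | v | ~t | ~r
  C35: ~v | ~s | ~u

p=1; q=1; r=0; s=0; t=1; u=0; v=0

Suppose s = 0.
Suppose p = 1.
(~u) alone gives u = 0.
(~r) alone gives r = 0.
(t) alone gives t = 1.
(q) alone gives q = 1.
(~v) alone gives v = 0.
Every clause now holds.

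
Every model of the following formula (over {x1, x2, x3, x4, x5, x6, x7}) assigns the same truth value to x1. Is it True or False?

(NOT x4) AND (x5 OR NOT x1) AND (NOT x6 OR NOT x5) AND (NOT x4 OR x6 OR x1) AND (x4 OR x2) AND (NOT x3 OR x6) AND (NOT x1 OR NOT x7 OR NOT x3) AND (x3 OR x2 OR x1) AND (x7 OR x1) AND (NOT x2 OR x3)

Suppose x1 = true.
Unit clause (NOT x4) forces x4 = false.
Unit clause (x5) forces x5 = true.
Unit clause (NOT x6) forces x6 = false.
Unit clause (x2) forces x2 = true.
Unit clause (NOT x3) forces x3 = false.
But (x3) is also a unit clause — contradiction.
So every satisfying assignment has x1 = False.

False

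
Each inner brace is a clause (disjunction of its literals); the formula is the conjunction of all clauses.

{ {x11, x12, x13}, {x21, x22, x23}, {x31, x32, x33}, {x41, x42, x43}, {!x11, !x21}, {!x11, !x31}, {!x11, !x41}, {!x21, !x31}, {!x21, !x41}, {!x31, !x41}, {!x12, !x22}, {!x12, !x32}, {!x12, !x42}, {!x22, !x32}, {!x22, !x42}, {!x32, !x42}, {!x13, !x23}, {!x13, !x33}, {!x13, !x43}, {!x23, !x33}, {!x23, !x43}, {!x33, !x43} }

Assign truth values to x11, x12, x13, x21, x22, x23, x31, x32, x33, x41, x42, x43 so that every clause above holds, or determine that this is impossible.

UNSATISFIABLE

Suppose x11 = false.
Suppose x12 = true.
Unit clause (!x22) forces x22 = false.
Unit clause (!x32) forces x32 = false.
Unit clause (!x42) forces x42 = false.
Suppose x21 = true.
Unit clause (!x31) forces x31 = false.
Unit clause (x33) forces x33 = true.
Unit clause (!x41) forces x41 = false.
Unit clause (x43) forces x43 = true.
But (!x43) is also a unit clause — contradiction.
So x21 must be the other value — set x21 = false.
Unit clause (x23) forces x23 = true.
Unit clause (!x13) forces x13 = false.
Unit clause (!x33) forces x33 = false.
Unit clause (x31) forces x31 = true.
Unit clause (!x41) forces x41 = false.
Unit clause (x43) forces x43 = true.
But (!x43) is also a unit clause — contradiction.
Both values of x21 lead to a conflict.
So x12 must be the other value — set x12 = false.
Unit clause (x13) forces x13 = true.
Unit clause (!x23) forces x23 = false.
Unit clause (!x33) forces x33 = false.
Unit clause (!x43) forces x43 = false.
Suppose x21 = true.
Unit clause (!x31) forces x31 = false.
Unit clause (x32) forces x32 = true.
Unit clause (!x41) forces x41 = false.
Unit clause (x42) forces x42 = true.
But (!x42) is also a unit clause — contradiction.
So x21 must be the other value — set x21 = false.
Unit clause (x22) forces x22 = true.
Unit clause (!x32) forces x32 = false.
Unit clause (x31) forces x31 = true.
Unit clause (!x41) forces x41 = false.
Unit clause (x42) forces x42 = true.
But (!x42) is also a unit clause — contradiction.
Both values of x21 lead to a conflict.
Both values of x12 lead to a conflict.
So x11 must be the other value — set x11 = true.
Unit clause (!x21) forces x21 = false.
Unit clause (!x31) forces x31 = false.
Unit clause (!x41) forces x41 = false.
Suppose x22 = true.
Unit clause (!x12) forces x12 = false.
Unit clause (!x32) forces x32 = false.
Unit clause (x33) forces x33 = true.
Unit clause (!x42) forces x42 = false.
Unit clause (x43) forces x43 = true.
But (!x43) is also a unit clause — contradiction.
So x22 must be the other value — set x22 = false.
Unit clause (x23) forces x23 = true.
Unit clause (!x13) forces x13 = false.
Unit clause (!x33) forces x33 = false.
Unit clause (x32) forces x32 = true.
Unit clause (!x12) forces x12 = false.
Unit clause (!x42) forces x42 = false.
Unit clause (x43) forces x43 = true.
But (!x43) is also a unit clause — contradiction.
Both values of x22 lead to a conflict.
Both values of x11 lead to a conflict.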